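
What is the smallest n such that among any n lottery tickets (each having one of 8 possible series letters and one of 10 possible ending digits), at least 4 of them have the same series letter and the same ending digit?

There are 8 × 10 = 80 (series letter, ending digit) combinations acting as pigeonholes.
With 80 × 3 = 240 lottery tickets we could place exactly 3 in each, with no (series letter, ending digit) pair reaching 4.
One more forces some (series letter, ending digit) pair to hold 4, so 240 + 1 = 241.

241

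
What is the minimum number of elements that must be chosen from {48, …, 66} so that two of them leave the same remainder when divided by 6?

Group the integers by remainder mod 6; there are 6 residue classes, each nonempty in this range.
Choosing one from each class (6 integers) avoids any shared remainder.
One more choice must repeat a class, so two differ by a multiple of 6. Hence 6 + 1 = 7.

7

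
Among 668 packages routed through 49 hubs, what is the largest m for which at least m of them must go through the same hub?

The 668 packages fall into 49 hubs.
If each of the 49 hubs held at most 13, the total would be at most 49 × 13 = 637 < 668, a contradiction.
So at least one holds ⌈668/49⌉ = 14.

14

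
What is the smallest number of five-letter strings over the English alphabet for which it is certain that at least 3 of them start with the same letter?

There are 26 possible first letters acting as pigeonholes.
With 26 × 2 = 52 five-letter strings over the English alphabet we could place exactly 2 in each, with no class reaching 3.
One more forces some class to hold 3, so 52 + 1 = 53.

53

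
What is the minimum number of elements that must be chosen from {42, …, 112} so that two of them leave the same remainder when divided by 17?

Group the integers by remainder mod 17; there are 17 residue classes, each nonempty in this range.
Choosing one from each class (17 integers) avoids any shared remainder.
One more choice must repeat a class, so two differ by a multiple of 17. Hence 17 + 1 = 18.

18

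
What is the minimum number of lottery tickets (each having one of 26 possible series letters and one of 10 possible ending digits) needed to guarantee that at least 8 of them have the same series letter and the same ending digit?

1821

There are 26 × 10 = 260 (series letter, ending digit) combinations acting as pigeonholes.
With 260 × 7 = 1820 lottery tickets we could place exactly 7 in each, with no (series letter, ending digit) pair reaching 8.
One more forces some (series letter, ending digit) pair to hold 8, so 1820 + 1 = 1821.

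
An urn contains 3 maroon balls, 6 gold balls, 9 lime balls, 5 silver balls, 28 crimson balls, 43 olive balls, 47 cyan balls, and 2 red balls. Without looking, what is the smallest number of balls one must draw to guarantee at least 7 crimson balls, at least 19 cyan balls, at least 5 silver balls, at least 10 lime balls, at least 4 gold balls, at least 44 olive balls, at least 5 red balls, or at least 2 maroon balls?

87

The worst case stops just short of every target: 1 maroon, 3 gold, 9 lime, 4 silver, 6 crimson, 43 olive, 18 cyan, all 2 red — 1 + 3 + 9 + 4 + 6 + 43 + 18 + 2 = 86 balls.
One more ball must push some color to its target, so 86 + 1 = 87.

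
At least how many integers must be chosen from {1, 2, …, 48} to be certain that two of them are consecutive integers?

Partition {1, …, 48} into 24 pairs: {1,2}, {3,4}, …, {47,48}.
Choosing 24 integers — say the 24 even numbers 2, 4, …, 48 — takes one from each pair and avoids the property.
Choosing 25 forces two into the same pair by pigeonhole, and those are consecutive. So 25.

25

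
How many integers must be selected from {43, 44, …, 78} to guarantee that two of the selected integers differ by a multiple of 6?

7

Group the integers by remainder mod 6; there are 6 residue classes, each nonempty in this range.
Choosing one from each class (6 integers) avoids any shared remainder.
One more choice must repeat a class, so two differ by a multiple of 6. Hence 6 + 1 = 7.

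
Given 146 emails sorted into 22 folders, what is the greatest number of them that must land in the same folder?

The 146 emails fall into 22 folders.
If each of the 22 folders held at most 6, the total would be at most 22 × 6 = 132 < 146, a contradiction.
So at least one holds ⌈146/22⌉ = 7.

7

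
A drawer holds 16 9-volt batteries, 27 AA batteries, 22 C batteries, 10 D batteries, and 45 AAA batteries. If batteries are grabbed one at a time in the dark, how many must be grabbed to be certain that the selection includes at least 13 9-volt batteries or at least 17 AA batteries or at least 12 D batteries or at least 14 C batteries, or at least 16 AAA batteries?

The worst case stops just short of every target: 12 9-volt, 16 AA, 13 C, all 10 D, 15 AAA — 12 + 16 + 13 + 10 + 15 = 66 batteries.
One more battery must push some type to its target, so 66 + 1 = 67.

67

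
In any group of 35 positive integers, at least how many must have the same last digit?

There are 10 possible last digits, which serve as the pigeonholes.
If each of the 10 possible last digits held at most 3, the total would be at most 10 × 3 = 30 < 35, a contradiction.
So at least one holds ⌈35/10⌉ = 4.

4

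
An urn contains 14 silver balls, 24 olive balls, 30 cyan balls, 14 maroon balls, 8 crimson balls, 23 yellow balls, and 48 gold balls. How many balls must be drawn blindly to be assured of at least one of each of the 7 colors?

The hardest color to obtain is crimson: we could draw every other ball first — 161 − 8 = 153 balls — without a single crimson one.
The next draw must be crimson, so 153 + 1 = 154.

154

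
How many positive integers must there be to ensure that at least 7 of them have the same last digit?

There are 10 possible last digits acting as pigeonholes.
With 10 × 6 = 60 positive integers we could place exactly 6 in each, with no class reaching 7.
One more forces some class to hold 7, so 60 + 1 = 61.

61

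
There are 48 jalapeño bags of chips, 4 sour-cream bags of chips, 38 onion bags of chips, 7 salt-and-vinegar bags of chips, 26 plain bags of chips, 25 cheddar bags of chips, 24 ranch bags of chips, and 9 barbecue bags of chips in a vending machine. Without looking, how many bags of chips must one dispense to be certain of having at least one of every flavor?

The hardest flavor to obtain is sour-cream: we could draw every other bag of chips first — 181 − 4 = 177 bags of chips — without a single sour-cream one.
The next draw must be sour-cream, so 177 + 1 = 178.

178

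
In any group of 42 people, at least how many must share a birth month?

There are 12 months of the year, which serve as the pigeonholes.
If each of the 12 months of the year held at most 3, the total would be at most 12 × 3 = 36 < 42, a contradiction.
So at least one holds ⌈42/12⌉ = 4.

4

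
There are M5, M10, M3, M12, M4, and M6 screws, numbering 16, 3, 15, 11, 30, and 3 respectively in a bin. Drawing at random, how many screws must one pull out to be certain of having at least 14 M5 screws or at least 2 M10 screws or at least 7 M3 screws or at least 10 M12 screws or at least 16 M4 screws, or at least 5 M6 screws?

The worst case stops just short of every target: 13 M5, 1 M10, 6 M3, 9 M12, 15 M4, all 3 M6 — 13 + 1 + 6 + 9 + 15 + 3 = 47 screws.
One more screw must push some size to its target, so 47 + 1 = 48.

48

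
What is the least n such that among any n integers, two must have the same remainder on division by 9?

Use the pigeonhole principle on residue classes: two integers differ by a multiple of 9 exactly when they share a remainder mod 9.
There are 9 residue classes mod 9, so 9 integers can all lie in distinct classes.
One more integer must repeat a residue, giving a difference divisible by 9. So n = 9 + 1 = 10.

10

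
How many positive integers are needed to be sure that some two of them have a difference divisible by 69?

Use the pigeonhole principle on residue classes: two integers differ by a multiple of 69 exactly when they share a remainder mod 69.
There are 69 residue classes mod 69, so 69 integers can all lie in distinct classes.
One more integer must repeat a residue, giving a difference divisible by 69. So n = 69 + 1 = 70.

70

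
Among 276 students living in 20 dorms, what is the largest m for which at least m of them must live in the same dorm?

14

If each of the 20 dorms held at most 13, the total would be at most 20 × 13 = 260 < 276, a contradiction.
So at least one holds ⌈276/20⌉ = 14.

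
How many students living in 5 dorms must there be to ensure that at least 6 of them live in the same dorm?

26

There are 5 dorms acting as pigeonholes.
With 5 × 5 = 25 students we could place exactly 5 in each, with no class reaching 6.
One more forces some class to hold 6, so 25 + 1 = 26.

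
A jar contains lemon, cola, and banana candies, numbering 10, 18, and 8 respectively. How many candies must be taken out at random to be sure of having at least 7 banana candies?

To avoid banana candies as long as possible, exhaust the other 2 flavors first.
The worst case draws every non-banana candy first: 10 + 18 = 28.
The next 7 draws are then forced to be banana, giving 28 + 7 = 35.

35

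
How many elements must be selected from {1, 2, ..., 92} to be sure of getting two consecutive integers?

47

Partition {1, …, 92} into 46 pairs: {1,2}, {3,4}, …, {91,92}.
Choosing 46 integers — say the 46 even numbers 2, 4, …, 92 — takes one from each pair and avoids the property.
Choosing 47 forces two into the same pair by pigeonhole, and those are consecutive. So 47.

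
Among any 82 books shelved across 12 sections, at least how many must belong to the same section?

7

The 82 books fall into 12 sections.
If each of the 12 sections held at most 6, the total would be at most 12 × 6 = 72 < 82, a contradiction.
So at least one holds ⌈82/12⌉ = 7.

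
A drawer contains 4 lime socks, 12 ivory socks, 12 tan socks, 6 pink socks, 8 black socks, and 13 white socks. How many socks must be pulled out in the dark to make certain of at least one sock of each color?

The hardest color to obtain is lime: we could draw every other sock first — 55 − 4 = 51 socks — without a single lime one.
The next draw must be lime, so 51 + 1 = 52.

52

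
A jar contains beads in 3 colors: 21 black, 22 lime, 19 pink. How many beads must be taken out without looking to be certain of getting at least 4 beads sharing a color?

Treat the 3 colors as pigeonholes.
The worst case takes 3 beads of each color without reaching 4 of any: 3 × 3 = 9.
The next bead must bring some color to 4, so 9 + 1 = 10.

10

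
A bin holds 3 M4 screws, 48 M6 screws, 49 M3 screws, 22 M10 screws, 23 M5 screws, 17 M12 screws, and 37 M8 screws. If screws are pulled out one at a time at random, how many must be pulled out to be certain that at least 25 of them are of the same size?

In the worst case we take at most 24 of each size, but all 3 M4, all 22 M10, all 23 M5, and all 17 M12 (fewer than 24), giving 3 + 24 + 24 + 22 + 23 + 17 + 24 = 137.
One more screw then forces some size to 25, so 137 + 1 = 138.

138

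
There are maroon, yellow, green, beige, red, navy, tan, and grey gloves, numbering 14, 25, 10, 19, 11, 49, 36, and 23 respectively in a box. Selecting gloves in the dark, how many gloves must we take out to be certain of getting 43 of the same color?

181

In the worst case we take at most 42 of each color, but all 14 maroon, all 25 yellow, all 10 green, all 19 beige, all 11 red, all 36 tan, and all 23 grey (fewer than 42), giving 14 + 25 + 10 + 19 + 11 + 42 + 36 + 23 = 180.
One more glove then forces some color to 43, so 180 + 1 = 181.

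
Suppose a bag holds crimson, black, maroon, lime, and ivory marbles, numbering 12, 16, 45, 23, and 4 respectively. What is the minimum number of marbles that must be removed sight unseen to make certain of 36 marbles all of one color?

91

In the worst case we take at most 35 of each color, but all 12 crimson, all 16 black, all 23 lime, and all 4 ivory (fewer than 35), giving 12 + 16 + 35 + 23 + 4 = 90.
One more marble then forces some color to 36, so 90 + 1 = 91.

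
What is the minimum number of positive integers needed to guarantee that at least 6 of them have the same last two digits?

There are 100 possible two-digit endings acting as pigeonholes.
With 100 × 5 = 500 positive integers we could place exactly 5 in each, with no class reaching 6.
One more forces some class to hold 6, so 500 + 1 = 501.

501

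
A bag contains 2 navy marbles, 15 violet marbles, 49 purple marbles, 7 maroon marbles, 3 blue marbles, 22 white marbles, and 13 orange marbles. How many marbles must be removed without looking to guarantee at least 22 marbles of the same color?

Treat the 7 colors as pigeonholes.
In the worst case we take at most 21 of each color, but all 2 navy, all 15 violet, all 7 maroon, all 3 blue, and all 13 orange (fewer than 21), giving 2 + 15 + 21 + 7 + 3 + 21 + 13 = 82.
One more marble then forces some color to 22, so 82 + 1 = 83.

83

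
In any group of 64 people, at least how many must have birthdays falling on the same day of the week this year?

10

If each of the 7 days of the week held at most 9, the total would be at most 7 × 9 = 63 < 64, a contradiction.
So at least one holds ⌈64/7⌉ = 10.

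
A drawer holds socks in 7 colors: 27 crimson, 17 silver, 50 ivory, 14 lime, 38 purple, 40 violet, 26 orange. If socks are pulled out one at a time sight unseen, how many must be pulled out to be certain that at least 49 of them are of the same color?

211

In the worst case we take at most 48 of each color, but all 27 crimson, all 17 silver, all 14 lime, all 38 purple, all 40 violet, and all 26 orange (fewer than 48), giving 27 + 17 + 48 + 14 + 38 + 40 + 26 = 210.
One more sock then forces some color to 49, so 210 + 1 = 211.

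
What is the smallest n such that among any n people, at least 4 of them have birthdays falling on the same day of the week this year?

22

There are 7 days of the week acting as pigeonholes.
With 7 × 3 = 21 people we could place exactly 3 in each, with no class reaching 4.
One more forces some class to hold 4, so 21 + 1 = 22.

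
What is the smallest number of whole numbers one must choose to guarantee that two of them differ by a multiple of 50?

Two integers differ by a multiple of 50 exactly when they share a remainder mod 50.
There are 50 residue classes mod 50, so 50 integers can all lie in distinct classes.
One more integer must repeat a residue, giving a difference divisible by 50. So n = 50 + 1 = 51.

51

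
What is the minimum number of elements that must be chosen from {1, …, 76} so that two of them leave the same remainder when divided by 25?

Group the integers by remainder mod 25; there are 25 residue classes, each nonempty in this range.
Choosing one from each class (25 integers) avoids any shared remainder.
One more choice must repeat a class, so two differ by a multiple of 25. Hence 25 + 1 = 26.

26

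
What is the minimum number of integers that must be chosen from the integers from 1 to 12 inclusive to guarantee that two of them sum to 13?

7

Partition {1, …, 12} into 6 pairs: {1,12}, {2,11}, …, {6,7}.
Choosing 6 integers — say the integers 1 through 6 — takes one from each pair and avoids the property.
Choosing 7 forces two into the same pair by pigeonhole, and those sum to 13. So 7.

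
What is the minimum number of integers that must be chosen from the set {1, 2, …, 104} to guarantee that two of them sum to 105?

53

Partition {1, …, 104} into 52 pairs: {1,104}, {2,103}, …, {52,53}.
Choosing 52 integers — say the integers 1 through 52 — takes one from each pair and avoids the property.
Choosing 53 forces two into the same pair by pigeonhole, and those sum to 105. So 53.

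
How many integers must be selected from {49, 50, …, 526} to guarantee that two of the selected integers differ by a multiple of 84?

Use the pigeonhole principle on residue classes: group the integers by remainder mod 84; there are 84 residue classes, each nonempty in this range.
Choosing one from each class (84 integers) avoids any shared remainder.
One more choice must repeat a class, so two differ by a multiple of 84. Hence 84 + 1 = 85.

85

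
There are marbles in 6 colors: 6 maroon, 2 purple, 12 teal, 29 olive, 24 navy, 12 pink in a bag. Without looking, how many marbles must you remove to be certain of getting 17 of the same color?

65

In the worst case we take at most 16 of each color, but all 6 maroon, all 2 purple, all 12 teal, and all 12 pink (fewer than 16), giving 6 + 2 + 12 + 16 + 16 + 12 = 64.
One more marble then forces some color to 17, so 64 + 1 = 65.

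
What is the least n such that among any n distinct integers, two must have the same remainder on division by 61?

Two integers differ by a multiple of 61 exactly when they share a remainder mod 61.
There are 61 residue classes mod 61, so 61 integers can all lie in distinct classes.
One more integer must repeat a residue, giving a difference divisible by 61. So n = 61 + 1 = 62.

62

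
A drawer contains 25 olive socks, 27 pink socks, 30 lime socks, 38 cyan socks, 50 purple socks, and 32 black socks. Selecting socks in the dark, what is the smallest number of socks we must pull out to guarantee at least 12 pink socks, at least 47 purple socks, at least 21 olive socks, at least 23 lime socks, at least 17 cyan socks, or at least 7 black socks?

122

The worst case stops just short of every target: 20 olive, 11 pink, 22 lime, 16 cyan, 46 purple, 6 black — 20 + 11 + 22 + 16 + 46 + 6 = 121 socks.
One more sock must push some color to its target, so 121 + 1 = 122.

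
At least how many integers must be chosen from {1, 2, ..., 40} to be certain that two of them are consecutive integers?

21

Partition {1, …, 40} into 20 pairs: {1,2}, {3,4}, …, {39,40}.
Choosing 20 integers — say the 20 even numbers 2, 4, …, 40 — takes one from each pair and avoids the property.
Choosing 21 forces two into the same pair by pigeonhole, and those are consecutive. So 21.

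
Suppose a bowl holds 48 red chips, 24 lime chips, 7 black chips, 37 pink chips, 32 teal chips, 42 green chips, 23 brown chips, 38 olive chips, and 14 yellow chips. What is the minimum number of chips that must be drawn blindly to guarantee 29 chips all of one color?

Treat the 9 colors as pigeonholes.
In the worst case we take at most 28 of each color, but all 24 lime, all 7 black, all 23 brown, and all 14 yellow (fewer than 28), giving 28 + 24 + 7 + 28 + 28 + 28 + 23 + 28 + 14 = 208.
One more chip then forces some color to 29, so 208 + 1 = 209.

209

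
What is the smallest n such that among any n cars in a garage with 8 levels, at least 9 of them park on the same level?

65

There are 8 levels acting as pigeonholes.
With 8 × 8 = 64 cars we could place exactly 8 in each, with no class reaching 9.
One more forces some class to hold 9, so 64 + 1 = 65.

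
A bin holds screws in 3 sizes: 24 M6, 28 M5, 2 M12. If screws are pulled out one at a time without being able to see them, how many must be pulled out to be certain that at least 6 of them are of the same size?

13

Treat the 3 sizes as pigeonholes.
In the worst case we take at most 5 of each size, but all 2 M12 (fewer than 5), giving 5 + 5 + 2 = 12.
One more screw then forces some size to 6, so 12 + 1 = 13.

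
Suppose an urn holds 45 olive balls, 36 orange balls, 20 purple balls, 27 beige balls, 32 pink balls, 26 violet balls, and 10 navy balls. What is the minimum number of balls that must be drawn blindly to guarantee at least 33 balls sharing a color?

180

Treat the 7 colors as pigeonholes.
In the worst case we take at most 32 of each color, but all 20 purple, all 27 beige, all 26 violet, and all 10 navy (fewer than 32), giving 32 + 32 + 20 + 27 + 32 + 26 + 10 = 179.
One more ball then forces some color to 33, so 179 + 1 = 180.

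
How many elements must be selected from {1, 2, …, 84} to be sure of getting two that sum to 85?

43

Partition {1, …, 84} into 42 pairs: {1,84}, {2,83}, …, {42,43}.
Choosing 42 integers — say the integers 1 through 42 — takes one from each pair and avoids the property.
Choosing 43 forces two into the same pair by pigeonhole, and those sum to 85. So 43.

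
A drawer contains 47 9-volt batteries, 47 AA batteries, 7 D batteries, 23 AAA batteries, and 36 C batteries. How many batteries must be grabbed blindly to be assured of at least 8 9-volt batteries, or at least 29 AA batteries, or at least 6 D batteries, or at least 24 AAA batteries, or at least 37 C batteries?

100

The worst case stops just short of every target: 7 9-volt, 28 AA, 5 D, 23 AAA, 36 C — 7 + 28 + 5 + 23 + 36 = 99 batteries.
One more battery must push some type to its target, so 99 + 1 = 100.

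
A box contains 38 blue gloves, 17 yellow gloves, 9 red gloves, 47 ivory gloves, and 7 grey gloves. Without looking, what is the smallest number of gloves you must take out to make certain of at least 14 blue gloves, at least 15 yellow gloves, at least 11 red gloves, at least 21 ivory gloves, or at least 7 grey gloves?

63

The worst case stops just short of every target: 13 blue, 14 yellow, all 9 red, 20 ivory, 6 grey — 13 + 14 + 9 + 20 + 6 = 62 gloves.
One more glove must push some color to its target, so 62 + 1 = 63.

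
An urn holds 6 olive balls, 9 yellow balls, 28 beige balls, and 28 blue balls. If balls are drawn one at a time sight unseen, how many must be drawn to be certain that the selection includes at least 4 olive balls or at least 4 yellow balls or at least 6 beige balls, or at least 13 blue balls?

24

Each of the 4 colors has its own threshold; avoid all of them simultaneously.
The worst case stops just short of every target: 3 olive, 3 yellow, 5 beige, 12 blue — 3 + 3 + 5 + 12 = 23 balls.
One more ball must push some color to its target, so 23 + 1 = 24.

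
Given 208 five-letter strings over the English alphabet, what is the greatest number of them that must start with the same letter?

The 208 five-letter strings over the English alphabet fall into 26 possible first letters.
If each of the 26 possible first letters held at most 7, the total would be at most 26 × 7 = 182 < 208, a contradiction.
So at least one holds ⌈208/26⌉ = 8.

8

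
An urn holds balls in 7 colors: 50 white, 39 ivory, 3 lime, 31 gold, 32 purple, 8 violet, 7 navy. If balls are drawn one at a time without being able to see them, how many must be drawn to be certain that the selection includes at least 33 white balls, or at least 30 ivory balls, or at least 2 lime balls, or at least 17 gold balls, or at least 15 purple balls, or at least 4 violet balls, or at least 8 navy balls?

The worst case stops just short of every target: 32 white, 29 ivory, 1 lime, 16 gold, 14 purple, 3 violet, 7 navy — 32 + 29 + 1 + 16 + 14 + 3 + 7 = 102 balls.
One more ball must push some color to its target, so 102 + 1 = 103.

103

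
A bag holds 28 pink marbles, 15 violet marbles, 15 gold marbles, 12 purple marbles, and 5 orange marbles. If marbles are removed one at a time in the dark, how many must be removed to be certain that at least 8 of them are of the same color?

Treat the 5 colors as pigeonholes.
In the worst case we take at most 7 of each color, but all 5 orange (fewer than 7), giving 7 + 7 + 7 + 7 + 5 = 33.
One more marble then forces some color to 8, so 33 + 1 = 34.

34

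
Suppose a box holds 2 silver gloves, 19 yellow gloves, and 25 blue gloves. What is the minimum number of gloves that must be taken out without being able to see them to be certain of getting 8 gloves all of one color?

17

Treat the 3 colors as pigeonholes.
In the worst case we take at most 7 of each color, but all 2 silver (fewer than 7), giving 2 + 7 + 7 = 16.
One more glove then forces some color to 8, so 16 + 1 = 17.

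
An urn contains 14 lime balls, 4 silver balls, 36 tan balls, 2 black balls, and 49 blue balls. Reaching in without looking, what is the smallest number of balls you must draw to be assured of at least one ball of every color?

The hardest color to obtain is black: we could draw every other ball first — 105 − 2 = 103 balls — without a single black one.
The next draw must be black, so 103 + 1 = 104.

104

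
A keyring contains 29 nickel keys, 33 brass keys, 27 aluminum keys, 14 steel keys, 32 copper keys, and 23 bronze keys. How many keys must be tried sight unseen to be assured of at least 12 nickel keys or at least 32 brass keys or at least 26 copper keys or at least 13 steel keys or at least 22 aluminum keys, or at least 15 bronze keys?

Each of the 6 types has its own threshold; avoid all of them simultaneously.
The worst case stops just short of every target: 11 nickel, 31 brass, 21 aluminum, 12 steel, 25 copper, 14 bronze — 11 + 31 + 21 + 12 + 25 + 14 = 114 keys.
One more key must push some type to its target, so 114 + 1 = 115.

115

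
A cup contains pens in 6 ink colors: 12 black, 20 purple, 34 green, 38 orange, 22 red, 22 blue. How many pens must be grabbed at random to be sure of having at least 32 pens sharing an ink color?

139

In the worst case we take at most 31 of each ink color, but all 12 black, all 20 purple, all 22 red, and all 22 blue (fewer than 31), giving 12 + 20 + 31 + 31 + 22 + 22 = 138.
One more pen then forces some ink color to 32, so 138 + 1 = 139.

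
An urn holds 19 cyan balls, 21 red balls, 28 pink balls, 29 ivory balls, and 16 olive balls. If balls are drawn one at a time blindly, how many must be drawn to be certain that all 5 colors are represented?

The hardest color to obtain is olive: we could draw every other ball first — 113 − 16 = 97 balls — without a single olive one.
The next draw must be olive, so 97 + 1 = 98.

98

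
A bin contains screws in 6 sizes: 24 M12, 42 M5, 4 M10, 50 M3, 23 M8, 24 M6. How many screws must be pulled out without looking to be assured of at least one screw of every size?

The hardest size to obtain is M10: we could draw every other screw first — 167 − 4 = 163 screws — without a single M10 one.
The next draw must be M10, so 163 + 1 = 164.

164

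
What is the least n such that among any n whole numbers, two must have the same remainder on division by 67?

Two integers differ by a multiple of 67 exactly when they share a remainder mod 67.
There are 67 residue classes mod 67, so 67 integers can all lie in distinct classes.
One more integer must repeat a residue, giving a difference divisible by 67. So n = 67 + 1 = 68.

68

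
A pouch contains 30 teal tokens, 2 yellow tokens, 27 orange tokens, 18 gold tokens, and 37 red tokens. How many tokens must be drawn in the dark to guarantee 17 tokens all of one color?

Treat the 5 colors as pigeonholes.
In the worst case we take at most 16 of each color, but all 2 yellow (fewer than 16), giving 16 + 2 + 16 + 16 + 16 = 66.
One more token then forces some color to 17, so 66 + 1 = 67.

67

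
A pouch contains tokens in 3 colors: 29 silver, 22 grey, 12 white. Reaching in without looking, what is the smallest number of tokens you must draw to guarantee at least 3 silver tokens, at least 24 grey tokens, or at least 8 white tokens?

Each of the 3 colors has its own threshold; avoid all of them simultaneously.
The worst case stops just short of every target: 2 silver, all 22 grey, 7 white — 2 + 22 + 7 = 31 tokens.
One more token must push some color to its target, so 31 + 1 = 32.

32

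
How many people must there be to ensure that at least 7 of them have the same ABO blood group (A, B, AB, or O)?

There are 4 ABO blood groups acting as pigeonholes.
With 4 × 6 = 24 people we could place exactly 6 in each, with no class reaching 7.
One more forces some class to hold 7, so 24 + 1 = 25.

25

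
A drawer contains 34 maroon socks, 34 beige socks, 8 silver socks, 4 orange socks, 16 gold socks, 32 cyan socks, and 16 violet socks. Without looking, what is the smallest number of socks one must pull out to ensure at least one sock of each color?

141

The hardest color to obtain is orange: we could draw every other sock first — 144 − 4 = 140 socks — without a single orange one.
The next draw must be orange, so 140 + 1 = 141.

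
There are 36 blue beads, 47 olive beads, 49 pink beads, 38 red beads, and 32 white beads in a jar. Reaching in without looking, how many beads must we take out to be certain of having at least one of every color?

The hardest color to obtain is white: we could draw every other bead first — 202 − 32 = 170 beads — without a single white one.
The next draw must be white, so 170 + 1 = 171.

171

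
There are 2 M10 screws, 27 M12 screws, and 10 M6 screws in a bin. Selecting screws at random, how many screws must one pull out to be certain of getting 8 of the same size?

17

Treat the 3 sizes as pigeonholes.
In the worst case we take at most 7 of each size, but all 2 M10 (fewer than 7), giving 2 + 7 + 7 = 16.
One more screw then forces some size to 8, so 16 + 1 = 17.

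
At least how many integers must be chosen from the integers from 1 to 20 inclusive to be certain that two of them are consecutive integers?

Partition {1, …, 20} into 10 pairs: {1,2}, {3,4}, …, {19,20}.
Choosing 10 integers — say the 10 even numbers 2, 4, …, 20 — takes one from each pair and avoids the property.
Choosing 11 forces two into the same pair by pigeonhole, and those are consecutive. So 11.

11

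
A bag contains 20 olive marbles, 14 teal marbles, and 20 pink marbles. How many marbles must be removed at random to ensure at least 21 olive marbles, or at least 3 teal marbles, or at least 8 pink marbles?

30

Each of the 3 colors has its own threshold; avoid all of them simultaneously.
The worst case stops just short of every target: 20 olive, 2 teal, 7 pink — 20 + 2 + 7 = 29 marbles.
One more marble must push some color to its target, so 29 + 1 = 30.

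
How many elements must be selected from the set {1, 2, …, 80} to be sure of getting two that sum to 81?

41

Partition {1, …, 80} into 40 pairs: {1,80}, {2,79}, …, {40,41}.
Choosing 40 integers — say the integers 1 through 40 — takes one from each pair and avoids the property.
Choosing 41 forces two into the same pair by pigeonhole, and those sum to 81. So 41.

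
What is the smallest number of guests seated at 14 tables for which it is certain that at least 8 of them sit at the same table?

99

There are 14 tables acting as pigeonholes.
With 14 × 7 = 98 guests we could place exactly 7 in each, with no class reaching 8.
One more forces some class to hold 8, so 98 + 1 = 99.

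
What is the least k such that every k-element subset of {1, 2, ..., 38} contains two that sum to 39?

Partition {1, …, 38} into 19 pairs: {1,38}, {2,37}, …, {19,20}.
Choosing 19 integers — say the integers 1 through 19 — takes one from each pair and avoids the property.
Choosing 20 forces two into the same pair by pigeonhole, and those sum to 39. So 20.

20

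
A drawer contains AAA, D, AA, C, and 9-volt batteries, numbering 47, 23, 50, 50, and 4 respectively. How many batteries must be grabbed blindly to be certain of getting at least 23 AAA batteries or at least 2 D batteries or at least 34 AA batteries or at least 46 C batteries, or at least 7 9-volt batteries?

The worst case stops just short of every target: 22 AAA, 1 D, 33 AA, 45 C, all 4 9-volt — 22 + 1 + 33 + 45 + 4 = 105 batteries.
One more battery must push some type to its target, so 105 + 1 = 106.

106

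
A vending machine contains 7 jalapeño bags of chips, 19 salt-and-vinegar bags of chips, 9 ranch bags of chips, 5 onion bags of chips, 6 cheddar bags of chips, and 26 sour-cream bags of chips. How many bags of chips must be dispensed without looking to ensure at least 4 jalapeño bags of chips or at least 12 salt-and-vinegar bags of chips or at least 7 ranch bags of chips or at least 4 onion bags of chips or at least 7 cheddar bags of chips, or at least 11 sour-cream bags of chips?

40

The worst case stops just short of every target: 3 jalapeño, 11 salt-and-vinegar, 6 ranch, 3 onion, 6 cheddar, 10 sour-cream — 3 + 11 + 6 + 3 + 6 + 10 = 39 bags of chips.
One more bag of chips must push some flavor to its target, so 39 + 1 = 40.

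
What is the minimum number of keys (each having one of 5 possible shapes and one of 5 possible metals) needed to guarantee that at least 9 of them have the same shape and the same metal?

201

There are 5 × 5 = 25 (shape, metal) combinations acting as pigeonholes.
With 25 × 8 = 200 keys we could place exactly 8 in each, with no (shape, metal) pair reaching 9.
One more forces some (shape, metal) pair to hold 9, so 200 + 1 = 201.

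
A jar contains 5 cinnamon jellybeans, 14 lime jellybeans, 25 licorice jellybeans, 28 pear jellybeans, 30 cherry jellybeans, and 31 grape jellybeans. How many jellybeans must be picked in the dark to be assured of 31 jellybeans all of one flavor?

133

Treat the 6 flavors as pigeonholes.
In the worst case we take at most 30 of each flavor, but all 5 cinnamon, all 14 lime, all 25 licorice, and all 28 pear (fewer than 30), giving 5 + 14 + 25 + 28 + 30 + 30 = 132.
One more jellybean then forces some flavor to 31, so 132 + 1 = 133.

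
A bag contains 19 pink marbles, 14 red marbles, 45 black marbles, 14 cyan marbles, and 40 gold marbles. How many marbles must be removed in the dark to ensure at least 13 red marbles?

To avoid red marbles as long as possible, exhaust the other 4 colors first.
The worst case draws every non-red marble first: 19 + 45 + 14 + 40 = 118.
The next 13 draws are then forced to be red, giving 118 + 13 = 131.

131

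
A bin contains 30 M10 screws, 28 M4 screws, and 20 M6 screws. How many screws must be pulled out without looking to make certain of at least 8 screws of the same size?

The worst case takes 7 screws of each size without reaching 8 of any: 3 × 7 = 21.
The next screw must bring some size to 8, so 21 + 1 = 22.

22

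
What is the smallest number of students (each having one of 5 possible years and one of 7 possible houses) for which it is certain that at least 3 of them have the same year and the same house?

There are 5 × 7 = 35 (year, house) combinations acting as pigeonholes.
With 35 × 2 = 70 students we could place exactly 2 in each, with no (year, house) pair reaching 3.
One more forces some (year, house) pair to hold 3, so 70 + 1 = 71.

71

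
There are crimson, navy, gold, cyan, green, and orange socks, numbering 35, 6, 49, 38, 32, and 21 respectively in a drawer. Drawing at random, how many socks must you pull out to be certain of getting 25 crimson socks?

To avoid crimson socks as long as possible, exhaust the other 5 colors first.
The worst case draws every non-crimson sock first: 6 + 49 + 38 + 32 + 21 = 146.
The next 25 draws are then forced to be crimson, giving 146 + 25 = 171.

171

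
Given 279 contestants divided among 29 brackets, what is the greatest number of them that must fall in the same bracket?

10

If each of the 29 brackets held at most 9, the total would be at most 29 × 9 = 261 < 279, a contradiction.
So at least one holds ⌈279/29⌉ = 10.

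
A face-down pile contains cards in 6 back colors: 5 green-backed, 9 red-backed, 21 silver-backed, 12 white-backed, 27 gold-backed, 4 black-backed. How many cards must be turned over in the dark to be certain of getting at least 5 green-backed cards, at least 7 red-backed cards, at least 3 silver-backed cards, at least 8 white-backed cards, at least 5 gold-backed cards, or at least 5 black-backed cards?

28

The worst case stops just short of every target: 4 green-backed, 6 red-backed, 2 silver-backed, 7 white-backed, 4 gold-backed, 4 black-backed — 4 + 6 + 2 + 7 + 4 + 4 = 27 cards.
One more card must push some back color to its target, so 27 + 1 = 28.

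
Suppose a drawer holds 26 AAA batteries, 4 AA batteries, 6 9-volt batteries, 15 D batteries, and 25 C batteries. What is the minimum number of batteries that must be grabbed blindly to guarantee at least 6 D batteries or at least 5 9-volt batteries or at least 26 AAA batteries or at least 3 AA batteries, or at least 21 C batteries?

57

The worst case stops just short of every target: 25 AAA, 2 AA, 4 9-volt, 5 D, 20 C — 25 + 2 + 4 + 5 + 20 = 56 batteries.
One more battery must push some type to its target, so 56 + 1 = 57.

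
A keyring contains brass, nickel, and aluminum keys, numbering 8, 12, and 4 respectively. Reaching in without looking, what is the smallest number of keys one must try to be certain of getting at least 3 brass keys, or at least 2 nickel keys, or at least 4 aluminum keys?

The worst case stops just short of every target: 2 brass, 1 nickel, 3 aluminum — 2 + 1 + 3 = 6 keys.
One more key must push some type to its target, so 6 + 1 = 7.

7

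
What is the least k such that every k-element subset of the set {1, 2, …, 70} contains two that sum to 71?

36

Partition {1, …, 70} into 35 pairs: {1,70}, {2,69}, …, {35,36}.
Choosing 35 integers — say the integers 1 through 35 — takes one from each pair and avoids the property.
Choosing 36 forces two into the same pair by pigeonhole, and those sum to 71. So 36.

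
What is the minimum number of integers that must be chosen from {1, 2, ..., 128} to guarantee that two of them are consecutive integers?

65

Partition {1, …, 128} into 64 pairs: {1,2}, {3,4}, …, {127,128}.
Choosing 64 integers — say the 64 even numbers 2, 4, …, 128 — takes one from each pair and avoids the property.
Choosing 65 forces two into the same pair by pigeonhole, and those are consecutive. So 65.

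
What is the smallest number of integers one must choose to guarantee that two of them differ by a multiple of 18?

19

Two integers differ by a multiple of 18 exactly when they share a remainder mod 18.
There are 18 residue classes mod 18, so 18 integers can all lie in distinct classes.
One more integer must repeat a residue, giving a difference divisible by 18. So n = 18 + 1 = 19.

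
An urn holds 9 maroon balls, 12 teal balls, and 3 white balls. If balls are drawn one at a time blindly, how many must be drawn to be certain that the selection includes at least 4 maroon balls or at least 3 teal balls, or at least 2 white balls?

7

The worst case stops just short of every target: 3 maroon, 2 teal, 1 white — 3 + 2 + 1 = 6 balls.
One more ball must push some color to its target, so 6 + 1 = 7.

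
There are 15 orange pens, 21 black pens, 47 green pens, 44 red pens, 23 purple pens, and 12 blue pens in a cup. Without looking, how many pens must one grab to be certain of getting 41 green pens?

To avoid green pens as long as possible, exhaust the other 5 ink colors first.
The worst case draws every non-green pen first: 15 + 21 + 44 + 23 + 12 = 115.
The next 41 draws are then forced to be green, giving 115 + 41 = 156.

156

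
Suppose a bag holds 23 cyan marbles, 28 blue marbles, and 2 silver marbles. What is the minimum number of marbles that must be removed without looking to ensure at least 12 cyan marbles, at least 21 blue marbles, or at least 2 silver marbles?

33

The worst case stops just short of every target: 11 cyan, 20 blue, 1 silver — 11 + 20 + 1 = 32 marbles.
One more marble must push some color to its target, so 32 + 1 = 33.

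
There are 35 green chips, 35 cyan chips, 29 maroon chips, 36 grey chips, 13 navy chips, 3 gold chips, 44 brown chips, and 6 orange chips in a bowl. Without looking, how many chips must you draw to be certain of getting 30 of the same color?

In the worst case we take at most 29 of each color, but all 13 navy, all 3 gold, and all 6 orange (fewer than 29), giving 29 + 29 + 29 + 29 + 13 + 3 + 29 + 6 = 167.
One more chip then forces some color to 30, so 167 + 1 = 168.

168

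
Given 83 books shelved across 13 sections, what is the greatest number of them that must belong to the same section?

The 83 books fall into 13 sections.
If each of the 13 sections held at most 6, the total would be at most 13 × 6 = 78 < 83, a contradiction.
So at least one holds ⌈83/13⌉ = 7.

7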